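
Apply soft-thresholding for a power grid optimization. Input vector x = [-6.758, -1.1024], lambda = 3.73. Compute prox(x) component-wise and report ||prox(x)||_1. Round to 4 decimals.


Soft-thresholding with lambda = 3.73:
prox(-6.758) = sign(-6.758)*max(|-6.758| - 3.73, 0) = -3.028
prox(-1.1024) = sign(-1.1024)*max(|-1.1024| - 3.73, 0) = 0.0
prox(x) = [-3.028, 0.0]
||prox(x)||_1 = 3.028 + 0.0 = 3.028


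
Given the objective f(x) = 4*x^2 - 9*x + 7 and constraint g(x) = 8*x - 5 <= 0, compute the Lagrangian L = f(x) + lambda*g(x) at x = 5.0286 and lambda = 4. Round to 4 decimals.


Step 1: Evaluate f(x).
f(5.0286) = 4*5.0286^2 - 9*5.0286 + 7 = 62.8899
Step 2: Evaluate g(x).
g(5.0286) = 8*5.0286 - 5 = 35.2288
Step 3: Compute Lagrangian.
L = 62.8899 + 4*35.2288 = 203.8051


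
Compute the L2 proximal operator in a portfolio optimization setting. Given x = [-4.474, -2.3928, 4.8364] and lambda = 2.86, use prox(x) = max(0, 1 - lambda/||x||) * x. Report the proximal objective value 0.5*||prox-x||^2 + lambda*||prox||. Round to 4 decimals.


Step 1: Compute ||x||.
||x|| = 7.0095
Step 2: Compute scaling factor.
scale = max(0, 1 - 2.86/7.0095) = 0.592
Step 3: prox(x) = [-2.6485, -1.4165, 2.8631]
||prox(x)|| = 4.1495
Step 4: Proximal objective.
0.5*||prox-x||^2 = 4.0898
lambda*||prox|| = 11.8676
Total = 15.9573


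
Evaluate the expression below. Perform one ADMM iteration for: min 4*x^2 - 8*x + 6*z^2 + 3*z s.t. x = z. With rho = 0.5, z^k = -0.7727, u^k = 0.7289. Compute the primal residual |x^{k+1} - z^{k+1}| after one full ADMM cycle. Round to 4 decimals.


ADMM iteration with rho = 0.5, z^k = -0.7727, u^k = 0.7289
Step 1: x-update.
Minimize 4*x^2 - 8*x + (0.5/2)*(x + 0.7727 + 0.7289)^2
FOC: (2*4 + 0.5)*x = 8 + 0.5*(-0.7727 - 0.7289)
x^{k+1} = 0.8528
Step 2: z-update.
Minimize 6*z^2 + 3*z + (0.5/2)*(0.8528 - z + 0.7289)^2
FOC: (2*6 + 0.5)*z = -3 + 0.5*(0.8528 + 0.7289)
z^{k+1} = -0.1767
Step 3: u-update.
u^{k+1} = 0.7289 + 0.8528 + 0.1767 = 1.7585
Step 4: Primal residual = |0.8528 + 0.1767| = 1.0296


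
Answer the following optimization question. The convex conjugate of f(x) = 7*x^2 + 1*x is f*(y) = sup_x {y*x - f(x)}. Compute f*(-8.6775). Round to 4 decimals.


f*(y) = sup_x {y*x - a*x^2 - b*x} = sup_x {(y-b)*x - a*x^2}
FOC: (y - b) - 2a*x = 0 => x* = (y - b)/(2a)
x* = (-8.6775 - 1)/(2*7) = -0.6913
f*(-8.6775) = (y-b)^2/(4a) = (-8.6775 - 1)^2/(4*7)
= 93.654/28 = 3.3448


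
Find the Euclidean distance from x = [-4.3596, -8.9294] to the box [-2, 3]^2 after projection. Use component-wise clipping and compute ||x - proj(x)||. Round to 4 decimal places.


Project each component onto [-2, 3].
clip(-4.3596) = -2.0, clip(-8.9294) = -2.0
Projection = [-2.0, -2.0]
Squared diffs: [5.5677, 48.0166]
Distance = sqrt(53.5843) = 7.3201


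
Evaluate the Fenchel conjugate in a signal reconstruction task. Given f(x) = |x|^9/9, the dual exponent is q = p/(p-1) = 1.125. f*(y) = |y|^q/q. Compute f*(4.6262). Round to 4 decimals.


The conjugate exponent q satisfies 1/p + 1/q = 1.
p = 9, so q = 9/(9 - 1) = 1.125
|y|^q = 4.6262^1.125 = 5.6024
f*(4.6262) = 5.6024 / 1.125 = 4.9799


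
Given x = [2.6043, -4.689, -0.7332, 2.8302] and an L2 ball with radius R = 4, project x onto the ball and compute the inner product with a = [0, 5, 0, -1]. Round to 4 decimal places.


Step 1: Compute ||x|| (intermediates to 6 decimals).
||x|| = sqrt(2.6043^2 + (-4.689)^2 + (-0.7332)^2 + 2.8302^2) = 6.108741
Step 2: Project.
Since ||x|| > R, scale = R/||x|| = 4/6.108741 = 0.654799, proj(x) = scale * x
proj(x) = [1.705293, -3.070353, -0.480099, 1.853212]
Step 3: Dot product.
a^T * proj(x) = 0*1.705293 + 5*(-3.070353) + 0*(-0.480099) - 1*1.853212 = -17.205


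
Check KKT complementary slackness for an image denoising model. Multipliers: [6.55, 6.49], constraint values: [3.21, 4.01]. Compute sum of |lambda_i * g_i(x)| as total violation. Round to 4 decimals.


KKT complementary slackness check:
lambda_1 * g_1 = 6.55 * 3.21 = 21.0255
lambda_2 * g_2 = 6.49 * 4.01 = 26.0249
Total violation = 21.0255 + 26.0249 = 47.0504


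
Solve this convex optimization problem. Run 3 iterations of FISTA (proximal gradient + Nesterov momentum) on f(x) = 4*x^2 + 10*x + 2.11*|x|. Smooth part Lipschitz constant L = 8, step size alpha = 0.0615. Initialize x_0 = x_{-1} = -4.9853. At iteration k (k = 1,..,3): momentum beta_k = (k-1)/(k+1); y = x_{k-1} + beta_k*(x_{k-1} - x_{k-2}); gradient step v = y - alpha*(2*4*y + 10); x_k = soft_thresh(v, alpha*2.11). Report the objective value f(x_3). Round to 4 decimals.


FISTA on f(x) = 4*x^2 + 10*x + 2.11*|x|
L = 8, alpha = 0.0615
Iteration 1: beta = 0.0, y = -4.9853 + 0.0*(-4.9853 + 4.9853) = -4.9853
  grad(y) = -29.8824, v = y - alpha*grad = -3.1475
  prox(v) = soft_thresh(-3.1475, 0.1298) = -3.0178
Iteration 2: beta = 0.3333, y = -3.0178 + 0.3333*(-3.0178 + 4.9853) = -2.3619
  grad(y) = -8.8954, v = y - alpha*grad = -1.8149
  prox(v) = soft_thresh(-1.8149, 0.1298) = -1.6851
Iteration 3: beta = 0.5, y = -1.6851 + 0.5*(-1.6851 + 3.0178) = -1.0188
  grad(y) = 1.85, v = y - alpha*grad = -1.1325
  prox(v) = soft_thresh(-1.1325, 0.1298) = -1.0028
f(x_3) = 4*(-1.0028)^2 + 10*(-1.0028) + 2.11*|-1.0028| = -3.8897


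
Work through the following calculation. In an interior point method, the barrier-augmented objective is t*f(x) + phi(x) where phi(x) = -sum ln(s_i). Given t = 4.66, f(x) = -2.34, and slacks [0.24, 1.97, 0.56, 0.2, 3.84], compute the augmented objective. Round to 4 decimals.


Step 1: Compute log-barrier.
ln values: [-1.4271, 0.678, -0.5798, -1.6094, 1.3455]
phi = -(-1.4271 + 0.678 - 0.5798 - 1.6094 + 1.3455) = 1.5929
Step 2: Compute augmented objective.
t*f(x) = 4.66*-2.34 = -10.9044
Total = -10.9044 + 1.5929 = -9.3115


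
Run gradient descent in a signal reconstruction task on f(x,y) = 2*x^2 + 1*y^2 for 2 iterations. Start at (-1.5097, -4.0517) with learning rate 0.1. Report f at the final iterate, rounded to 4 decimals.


Gradient descent on f(x,y) = 2*x^2 + 1*y^2.
Starting point: (-1.5097, -4.0517), alpha = 0.1
Step 1: grad_x = 2*2*-1.5097 = -6.0388, grad_y = 2*1*-4.0517 = -8.1034
  x_1 = -1.5097 - 0.1*-6.0388 = -0.9058
  y_1 = -4.0517 - 0.1*-8.1034 = -3.2414
Step 2: grad_x = 2*2*-0.9058 = -3.6233, grad_y = 2*1*-3.2414 = -6.4827
  x_2 = -0.9058 - 0.1*-3.6233 = -0.5435
  y_2 = -3.2414 - 0.1*-6.4827 = -2.5931
f(-0.5435, -2.5931) = 2*(-0.5435)^2 + 1*(-2.5931)^2 = 7.3149


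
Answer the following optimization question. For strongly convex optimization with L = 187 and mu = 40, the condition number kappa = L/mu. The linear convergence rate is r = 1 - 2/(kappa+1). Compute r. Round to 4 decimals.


Step 1: Compute the condition number.
kappa = L/mu = 187/40 = 4.675
Step 2: Compute the convergence rate.
r = 1 - 2/(kappa + 1) = 1 - 2*mu/(L + mu) = (L - mu)/(L + mu) = 147/227 = 0.6476


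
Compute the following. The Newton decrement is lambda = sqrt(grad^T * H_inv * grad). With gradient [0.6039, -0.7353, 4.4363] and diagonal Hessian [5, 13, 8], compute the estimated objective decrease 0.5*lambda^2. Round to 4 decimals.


Step 1: H is diagonal, so H^(-1) * g = [0.1208, -0.0566, 0.5545].
Step 2: g^T H^(-1) g = sum_i g_i^2 / H_ii
  = (0.6039)^2/5 + (-0.7353)^2/13 + (4.4363)^2/8
  = 0.0729 + 0.0416 + 2.4601 = 2.5746
Step 3: Objective decrease = 0.5 * g^T H^(-1) g = 1.2873


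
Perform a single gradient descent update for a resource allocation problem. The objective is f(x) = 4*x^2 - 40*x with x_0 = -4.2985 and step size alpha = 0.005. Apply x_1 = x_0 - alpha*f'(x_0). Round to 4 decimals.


We compute the gradient at x_0 and apply the update.
f'(x) = 8*x - 40
f'(-4.2985) = 8*-4.2985 - 40 = -74.388
x_1 = -4.2985 - 0.005*-74.388 = -3.9266


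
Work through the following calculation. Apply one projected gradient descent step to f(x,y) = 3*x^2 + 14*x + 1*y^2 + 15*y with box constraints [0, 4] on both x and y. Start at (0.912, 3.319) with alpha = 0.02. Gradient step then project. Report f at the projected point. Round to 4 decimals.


Step 1: Compute gradient at (0.912, 3.319).
grad_x = 2*3*0.912 + 14 = 19.472
grad_y = 2*1*3.319 + 15 = 21.638
Step 2: Gradient step.
x_raw = 0.912 - 0.02*19.472 = 0.5226
y_raw = 3.319 - 0.02*21.638 = 2.8862
Step 3: Project onto [0, 4].
x_proj = clip(0.5226) = 0.5226
y_proj = clip(2.8862) = 2.8862
Step 4: Evaluate f.
f(0.5226, 2.8862) = 59.759


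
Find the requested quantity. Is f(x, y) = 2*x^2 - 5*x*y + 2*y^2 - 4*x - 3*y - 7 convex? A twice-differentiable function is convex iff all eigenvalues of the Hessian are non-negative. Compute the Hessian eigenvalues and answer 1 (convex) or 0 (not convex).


The Hessian of f(x,y) = 2*x^2 - 5*x*y + 2*y^2 - 4*x - 3*y - 7 is:
H = [[4, -5], [-5, 4]]
Trace = 4 + 4 = 8
Determinant = 4*4 - (-5)^2 = -9
Discriminant = (8)^2 - 4*-9 = 100.0
Eigenvalues: lambda_1 = -1.0, lambda_2 = 9.0
The function is not convex.

0


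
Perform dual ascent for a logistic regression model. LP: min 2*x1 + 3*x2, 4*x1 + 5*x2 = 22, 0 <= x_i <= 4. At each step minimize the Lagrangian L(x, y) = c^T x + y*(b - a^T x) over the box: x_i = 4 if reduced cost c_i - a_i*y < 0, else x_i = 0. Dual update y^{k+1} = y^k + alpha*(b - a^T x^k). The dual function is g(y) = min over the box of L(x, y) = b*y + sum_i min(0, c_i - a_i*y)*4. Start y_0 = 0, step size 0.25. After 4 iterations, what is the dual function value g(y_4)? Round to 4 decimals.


Dual ascent for LP: min 2*x1 + 3*x2, 4*x1 + 5*x2 = 22, 0 <= x_i <= 4
Step 1: y^k = 0.0, reduced costs: (2.0, 3.0)
  x^k = (0.0, 0.0), subgradient = b - a^T x = 22.0
  y^{k+1} = 0.0 + 0.25*22.0 = 5.5
Step 2: y^k = 5.5, reduced costs: (-20.0, -24.5)
  x^k = (4.0, 4.0), subgradient = b - a^T x = -14.0
  y^{k+1} = 5.5 + 0.25*-14.0 = 2.0
Step 3: y^k = 2.0, reduced costs: (-6.0, -7.0)
  x^k = (4.0, 4.0), subgradient = b - a^T x = -14.0
  y^{k+1} = 2.0 + 0.25*-14.0 = -1.5
Step 4: y^k = -1.5, reduced costs: (8.0, 10.5)
  x^k = (0.0, 0.0), subgradient = b - a^T x = 22.0
  y^{k+1} = -1.5 + 0.25*22.0 = 4.0
Dual objective at y_4 = 4.0: reduced costs (-14.0, -17.0), box minimizer x = (4.0, 4.0)
g(y_4) = b*y + (c1 - a1*y)*x1 + (c2 - a2*y)*x2 = 22*4.0 + (-14.0)*4.0 + (-17.0)*4.0 = 88.0 - 56.0 - 68.0 = -36.0


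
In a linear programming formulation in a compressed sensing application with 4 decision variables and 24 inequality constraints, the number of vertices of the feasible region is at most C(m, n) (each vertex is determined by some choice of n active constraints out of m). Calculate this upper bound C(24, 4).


Each vertex corresponds to some choice of n active constraints out of m, so the number of vertices is at most C(m, n) = m! / (n!(m-n)!).
m = 24, n = 4
Numerator: 24 * 23 * 22 * 21
Denominator: 4! = 24
C(24, 4) = 10626


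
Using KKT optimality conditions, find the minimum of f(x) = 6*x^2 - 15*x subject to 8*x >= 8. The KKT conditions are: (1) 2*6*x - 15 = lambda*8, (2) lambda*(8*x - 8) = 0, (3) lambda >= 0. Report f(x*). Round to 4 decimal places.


Step 1: Try lambda = 0 (constraint inactive).
Stationarity: 2*6*x - 15 = 0
x* = 15/(2*6) = 1.25
Check constraint: 8*1.25 = 10.0 >= 8 -- satisfied.
Step 2: Compute optimal value.
f(x*) = 6*1.25^2 - 15*1.25 = -9.375


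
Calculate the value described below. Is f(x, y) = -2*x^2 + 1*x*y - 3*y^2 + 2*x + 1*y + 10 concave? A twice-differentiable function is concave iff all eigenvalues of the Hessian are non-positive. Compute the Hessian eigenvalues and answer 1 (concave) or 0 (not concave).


The Hessian of f(x,y) = -2*x^2 + 1*x*y - 3*y^2 + 2*x + 1*y + 10 is:
H = [[-4, 1], [1, -6]]
Trace = -4 - 6 = -10
Determinant = -4*-6 - (1)^2 = 23
Discriminant = (-10)^2 - 4*23 = 8.0
Eigenvalues: lambda_1 = -6.4142, lambda_2 = -3.5858
The function is concave.

1


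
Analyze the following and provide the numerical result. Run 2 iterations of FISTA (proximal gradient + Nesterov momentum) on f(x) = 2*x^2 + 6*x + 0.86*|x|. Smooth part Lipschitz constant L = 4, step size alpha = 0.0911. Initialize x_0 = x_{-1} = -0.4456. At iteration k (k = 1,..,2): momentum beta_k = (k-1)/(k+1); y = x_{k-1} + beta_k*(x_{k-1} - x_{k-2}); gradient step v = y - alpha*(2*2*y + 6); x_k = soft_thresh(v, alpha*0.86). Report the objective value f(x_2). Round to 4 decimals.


FISTA on f(x) = 2*x^2 + 6*x + 0.86*|x|
L = 4, alpha = 0.0911
Iteration 1: beta = 0.0, y = -0.4456 + 0.0*(-0.4456 + 0.4456) = -0.4456
  grad(y) = 4.2176, v = y - alpha*grad = -0.8298
  prox(v) = soft_thresh(-0.8298, 0.0783) = -0.7515
Iteration 2: beta = 0.3333, y = -0.7515 + 0.3333*(-0.7515 + 0.4456) = -0.8534
  grad(y) = 2.5863, v = y - alpha*grad = -1.089
  prox(v) = soft_thresh(-1.089, 0.0783) = -1.0107
f(x_2) = 2*(-1.0107)^2 + 6*(-1.0107) + 0.86*|-1.0107| = -3.152


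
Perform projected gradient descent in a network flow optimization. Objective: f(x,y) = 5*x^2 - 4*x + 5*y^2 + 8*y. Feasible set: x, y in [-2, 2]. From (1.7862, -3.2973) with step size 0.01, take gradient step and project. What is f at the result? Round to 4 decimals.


Step 1: Compute gradient at (1.7862, -3.2973).
grad_x = 2*5*1.7862 - 4 = 13.862
grad_y = 2*5*-3.2973 + 8 = -24.973
Step 2: Gradient step.
x_raw = 1.7862 - 0.01*13.862 = 1.6476
y_raw = -3.2973 - 0.01*-24.973 = -3.0476
Step 3: Project onto [-2, 2].
x_proj = clip(1.6476) = 1.6476
y_proj = clip(-3.0476) = -2.0
Step 4: Evaluate f.
f(1.6476, -2.0) = 10.9823


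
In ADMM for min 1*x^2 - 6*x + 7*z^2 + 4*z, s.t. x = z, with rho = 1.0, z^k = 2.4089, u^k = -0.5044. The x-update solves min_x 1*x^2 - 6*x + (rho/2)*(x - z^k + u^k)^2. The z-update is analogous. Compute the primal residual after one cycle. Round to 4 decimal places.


ADMM iteration with rho = 1.0, z^k = 2.4089, u^k = -0.5044
Step 1: x-update.
Minimize 1*x^2 - 6*x + (1.0/2)*(x - 2.4089 - 0.5044)^2
FOC: (2*1 + 1.0)*x = 6 + 1.0*(2.4089 + 0.5044)
x^{k+1} = 2.9711
Step 2: z-update.
Minimize 7*z^2 + 4*z + (1.0/2)*(2.9711 - z - 0.5044)^2
FOC: (2*7 + 1.0)*z = -4 + 1.0*(2.9711 - 0.5044)
z^{k+1} = -0.1022
Step 3: u-update.
u^{k+1} = -0.5044 + 2.9711 + 0.1022 = 2.5689
Step 4: Primal residual = |2.9711 + 0.1022| = 3.0733


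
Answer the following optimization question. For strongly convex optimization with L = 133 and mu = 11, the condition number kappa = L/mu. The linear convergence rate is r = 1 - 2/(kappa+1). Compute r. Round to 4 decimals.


Step 1: Compute the condition number.
kappa = L/mu = 133/11 = 12.0909
Step 2: Compute the convergence rate.
r = 1 - 2/(kappa + 1) = 1 - 2*mu/(L + mu) = (L - mu)/(L + mu) = 122/144 = 0.8472


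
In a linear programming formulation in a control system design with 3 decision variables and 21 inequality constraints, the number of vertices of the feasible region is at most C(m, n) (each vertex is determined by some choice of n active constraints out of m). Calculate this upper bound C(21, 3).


Each vertex corresponds to some choice of n active constraints out of m, so the number of vertices is at most C(m, n) = m! / (n!(m-n)!).
m = 21, n = 3
Numerator: 21 * 20 * 19
Denominator: 3! = 6
C(21, 3) = 1330


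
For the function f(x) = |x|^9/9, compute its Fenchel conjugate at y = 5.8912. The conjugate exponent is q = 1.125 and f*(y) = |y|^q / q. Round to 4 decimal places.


The conjugate exponent q satisfies 1/p + 1/q = 1.
p = 9, so q = 9/(9 - 1) = 1.125
|y|^q = 5.8912^1.125 = 7.3532
f*(5.8912) = 7.3532 / 1.125 = 6.5362


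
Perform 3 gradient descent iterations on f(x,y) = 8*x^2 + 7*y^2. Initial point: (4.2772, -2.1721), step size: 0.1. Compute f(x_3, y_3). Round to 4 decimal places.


Gradient descent on f(x,y) = 8*x^2 + 7*y^2.
Starting point: (4.2772, -2.1721), alpha = 0.1
Step 1: grad_x = 2*8*4.2772 = 68.4352, grad_y = 2*7*-2.1721 = -30.4094
  x_1 = 4.2772 - 0.1*68.4352 = -2.5663
  y_1 = -2.1721 - 0.1*-30.4094 = 0.8688
Step 2: grad_x = 2*8*-2.5663 = -41.0611, grad_y = 2*7*0.8688 = 12.1638
  x_2 = -2.5663 - 0.1*-41.0611 = 1.5398
  y_2 = 0.8688 - 0.1*12.1638 = -0.3475
Step 3: grad_x = 2*8*1.5398 = 24.6367, grad_y = 2*7*-0.3475 = -4.8655
  x_3 = 1.5398 - 0.1*24.6367 = -0.9239
  y_3 = -0.3475 - 0.1*-4.8655 = 0.139
f(-0.9239, 0.139) = 8*(-0.9239)^2 + 7*0.139^2 = 6.9636


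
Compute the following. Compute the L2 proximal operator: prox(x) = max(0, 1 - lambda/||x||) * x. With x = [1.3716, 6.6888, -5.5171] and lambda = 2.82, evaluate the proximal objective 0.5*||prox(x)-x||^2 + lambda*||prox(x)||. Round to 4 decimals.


Step 1: Compute ||x||.
||x|| = 8.7784
Step 2: Compute scaling factor.
scale = max(0, 1 - 2.82/8.7784) = 0.6788
Step 3: prox(x) = [0.931, 4.5401, -3.7448]
||prox(x)|| = 5.9584
Step 4: Proximal objective.
0.5*||prox-x||^2 = 3.9762
lambda*||prox|| = 16.8027
Total = 20.7788


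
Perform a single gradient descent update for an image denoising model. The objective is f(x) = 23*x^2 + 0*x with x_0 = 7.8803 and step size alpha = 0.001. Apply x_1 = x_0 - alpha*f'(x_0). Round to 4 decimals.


We compute the gradient at x_0 and apply the update.
f'(x) = 46*x + 0
f'(7.8803) = 46*7.8803 + 0 = 362.4938
x_1 = 7.8803 - 0.001*362.4938 = 7.5178


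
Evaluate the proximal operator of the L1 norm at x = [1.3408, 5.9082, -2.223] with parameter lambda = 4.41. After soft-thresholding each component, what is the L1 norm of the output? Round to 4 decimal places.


Soft-thresholding with lambda = 4.41:
prox(1.3408) = sign(1.3408)*max(|1.3408| - 4.41, 0) = 0.0
prox(5.9082) = sign(5.9082)*max(|5.9082| - 4.41, 0) = 1.4982
prox(-2.223) = sign(-2.223)*max(|-2.223| - 4.41, 0) = 0.0
prox(x) = [0.0, 1.4982, 0.0]
||prox(x)||_1 = 0.0 + 1.4982 + 0.0 = 1.4982


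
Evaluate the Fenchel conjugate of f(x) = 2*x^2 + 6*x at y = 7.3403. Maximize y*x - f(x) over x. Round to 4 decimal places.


f*(y) = sup_x {y*x - a*x^2 - b*x} = sup_x {(y-b)*x - a*x^2}
FOC: (y - b) - 2a*x = 0 => x* = (y - b)/(2a)
x* = (7.3403 - 6)/(2*2) = 0.3351
f*(7.3403) = (y-b)^2/(4a) = (7.3403 - 6)^2/(4*2)
= 1.7964/8 = 0.2246


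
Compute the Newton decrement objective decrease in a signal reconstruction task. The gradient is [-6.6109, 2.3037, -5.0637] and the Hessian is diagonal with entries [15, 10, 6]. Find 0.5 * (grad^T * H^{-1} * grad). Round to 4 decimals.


Step 1: H is diagonal, so H^(-1) * g = [-0.4407, 0.2304, -0.844].
Step 2: g^T H^(-1) g = sum_i g_i^2 / H_ii
  = (-6.6109)^2/15 + (2.3037)^2/10 + (-5.0637)^2/6
  = 2.9136 + 0.5307 + 4.2735 = 7.7178
Step 3: Objective decrease = 0.5 * g^T H^(-1) g = 3.8589


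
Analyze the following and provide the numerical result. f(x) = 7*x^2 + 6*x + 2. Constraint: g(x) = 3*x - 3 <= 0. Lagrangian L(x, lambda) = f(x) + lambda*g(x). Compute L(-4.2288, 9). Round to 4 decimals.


Step 1: Evaluate f(x).
f(-4.2288) = 7*(-4.2288)^2 + 6*(-4.2288) + 2 = 101.8064
Step 2: Evaluate g(x).
g(-4.2288) = 3*-4.2288 - 3 = -15.6864
Step 3: Compute Lagrangian.
L = 101.8064 + 9*-15.6864 = -39.3712


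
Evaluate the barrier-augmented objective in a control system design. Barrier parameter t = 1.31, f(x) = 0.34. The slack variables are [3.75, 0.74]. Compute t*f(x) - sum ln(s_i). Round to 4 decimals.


Step 1: Compute log-barrier.
ln values: [1.3218, -0.3011]
phi = -(1.3218 - 0.3011) = -1.0207
Step 2: Compute augmented objective.
t*f(x) = 1.31*0.34 = 0.4454
Total = 0.4454 - 1.0207 = -0.5753


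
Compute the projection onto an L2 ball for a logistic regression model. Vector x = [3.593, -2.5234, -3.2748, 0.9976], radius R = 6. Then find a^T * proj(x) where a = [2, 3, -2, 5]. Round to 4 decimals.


Step 1: Compute ||x|| (intermediates to 6 decimals).
||x|| = sqrt(3.593^2 + (-2.5234)^2 + (-3.2748)^2 + 0.9976^2) = 5.56747
Step 2: Project.
Since ||x|| <= R, proj = x (no scaling needed).
proj(x) = [3.593, -2.5234, -3.2748, 0.9976]
Step 3: Dot product.
a^T * proj(x) = 2*3.593 + 3*(-2.5234) - 2*(-3.2748) + 5*0.9976 = 11.1534


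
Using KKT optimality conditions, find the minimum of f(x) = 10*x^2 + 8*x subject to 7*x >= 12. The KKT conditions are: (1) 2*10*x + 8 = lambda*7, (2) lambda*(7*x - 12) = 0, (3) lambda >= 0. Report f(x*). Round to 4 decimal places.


Step 1: Try lambda = 0 (constraint inactive).
x_unc = -8/(2*10) = -0.4
Check: 7*-0.4 = -2.8 < 12 -- violated!
Step 2: Constraint must be active: 7*x = 12
x* = 12/7 = 1.7143 (rounded; the exact value 12/7 is used below)
lambda = (2*10*(12/7) + 8)/7 = 6.0408
Step 3: Compute optimal value.
f(x*) = 10*(12/7)^2 + 8*(12/7) = 43.102


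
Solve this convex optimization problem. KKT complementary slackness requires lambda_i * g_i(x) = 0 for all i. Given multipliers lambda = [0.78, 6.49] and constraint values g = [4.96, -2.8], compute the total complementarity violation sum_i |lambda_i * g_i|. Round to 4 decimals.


KKT complementary slackness check:
lambda_1 * g_1 = 0.78 * 4.96 = 3.8688
lambda_2 * g_2 = 6.49 * -2.8 = -18.172
Total violation = 3.8688 + 18.172 = 22.0408


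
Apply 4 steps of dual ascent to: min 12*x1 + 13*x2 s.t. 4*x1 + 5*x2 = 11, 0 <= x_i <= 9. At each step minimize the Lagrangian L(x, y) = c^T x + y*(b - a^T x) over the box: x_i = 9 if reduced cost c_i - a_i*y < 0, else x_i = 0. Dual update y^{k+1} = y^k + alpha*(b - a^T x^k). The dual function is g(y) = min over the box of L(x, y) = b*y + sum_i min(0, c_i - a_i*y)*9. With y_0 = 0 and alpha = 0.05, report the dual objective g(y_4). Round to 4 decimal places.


Dual ascent for LP: min 12*x1 + 13*x2, 4*x1 + 5*x2 = 11, 0 <= x_i <= 9
Step 1: y^k = 0.0, reduced costs: (12.0, 13.0)
  x^k = (0.0, 0.0), subgradient = b - a^T x = 11.0
  y^{k+1} = 0.0 + 0.05*11.0 = 0.55
Step 2: y^k = 0.55, reduced costs: (9.8, 10.25)
  x^k = (0.0, 0.0), subgradient = b - a^T x = 11.0
  y^{k+1} = 0.55 + 0.05*11.0 = 1.1
Step 3: y^k = 1.1, reduced costs: (7.6, 7.5)
  x^k = (0.0, 0.0), subgradient = b - a^T x = 11.0
  y^{k+1} = 1.1 + 0.05*11.0 = 1.65
Step 4: y^k = 1.65, reduced costs: (5.4, 4.75)
  x^k = (0.0, 0.0), subgradient = b - a^T x = 11.0
  y^{k+1} = 1.65 + 0.05*11.0 = 2.2
Dual objective at y_4 = 2.2: reduced costs (3.2, 2.0), box minimizer x = (0.0, 0.0)
g(y_4) = b*y + (c1 - a1*y)*x1 + (c2 - a2*y)*x2 = 11*2.2 + 3.2*0.0 + 2.0*0.0 = 24.2 + 0.0 + 0.0 = 24.2


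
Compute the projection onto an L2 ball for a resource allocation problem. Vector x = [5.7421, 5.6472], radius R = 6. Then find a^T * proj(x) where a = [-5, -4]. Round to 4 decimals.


Step 1: Compute ||x|| (intermediates to 6 decimals).
||x|| = sqrt(5.7421^2 + 5.6472^2) = 8.053731
Step 2: Project.
Since ||x|| > R, scale = R/||x|| = 6/8.053731 = 0.744996, proj(x) = scale * x
proj(x) = [4.277842, 4.207141]
Step 3: Dot product.
a^T * proj(x) = -5*4.277842 - 4*4.207141 = -38.2178


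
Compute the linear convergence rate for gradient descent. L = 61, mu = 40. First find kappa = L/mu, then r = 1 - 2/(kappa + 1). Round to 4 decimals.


Step 1: Compute the condition number.
kappa = L/mu = 61/40 = 1.525
Step 2: Compute the convergence rate.
r = 1 - 2/(kappa + 1) = 1 - 2*mu/(L + mu) = (L - mu)/(L + mu) = 21/101 = 0.2079


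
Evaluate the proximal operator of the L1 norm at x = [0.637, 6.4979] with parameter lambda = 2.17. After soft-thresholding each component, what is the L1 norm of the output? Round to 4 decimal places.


Soft-thresholding with lambda = 2.17:
prox(0.637) = sign(0.637)*max(|0.637| - 2.17, 0) = 0.0
prox(6.4979) = sign(6.4979)*max(|6.4979| - 2.17, 0) = 4.3279
prox(x) = [0.0, 4.3279]
||prox(x)||_1 = 0.0 + 4.3279 = 4.3279


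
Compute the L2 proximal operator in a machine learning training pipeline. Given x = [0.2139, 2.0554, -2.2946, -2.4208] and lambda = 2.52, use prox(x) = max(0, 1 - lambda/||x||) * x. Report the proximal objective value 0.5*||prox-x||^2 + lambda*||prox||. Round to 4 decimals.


Step 1: Compute ||x||.
||x|| = 3.9238
Step 2: Compute scaling factor.
scale = max(0, 1 - 2.52/3.9238) = 0.3578
Step 3: prox(x) = [0.0765, 0.7353, -0.8209, -0.8661]
||prox(x)|| = 1.4038
Step 4: Proximal objective.
0.5*||prox-x||^2 = 3.1752
lambda*||prox|| = 3.5376
Total = 6.7127


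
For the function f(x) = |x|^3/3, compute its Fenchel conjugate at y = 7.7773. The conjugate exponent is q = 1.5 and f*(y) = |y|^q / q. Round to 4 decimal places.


The conjugate exponent q satisfies 1/p + 1/q = 1.
p = 3, so q = 3/(3 - 1) = 1.5
|y|^q = 7.7773^1.5 = 21.6892
f*(7.7773) = 21.6892 / 1.5 = 14.4595


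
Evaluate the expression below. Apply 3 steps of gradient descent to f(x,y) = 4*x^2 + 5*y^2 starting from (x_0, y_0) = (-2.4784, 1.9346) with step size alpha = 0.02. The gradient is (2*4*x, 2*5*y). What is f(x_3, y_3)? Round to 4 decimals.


Gradient descent on f(x,y) = 4*x^2 + 5*y^2.
Starting point: (-2.4784, 1.9346), alpha = 0.02
Step 1: grad_x = 2*4*-2.4784 = -19.8272, grad_y = 2*5*1.9346 = 19.346
  x_1 = -2.4784 - 0.02*-19.8272 = -2.0819
  y_1 = 1.9346 - 0.02*19.346 = 1.5477
Step 2: grad_x = 2*4*-2.0819 = -16.6548, grad_y = 2*5*1.5477 = 15.4768
  x_2 = -2.0819 - 0.02*-16.6548 = -1.7488
  y_2 = 1.5477 - 0.02*15.4768 = 1.2381
Step 3: grad_x = 2*4*-1.7488 = -13.9901, grad_y = 2*5*1.2381 = 12.3814
  x_3 = -1.7488 - 0.02*-13.9901 = -1.469
  y_3 = 1.2381 - 0.02*12.3814 = 0.9905
f(-1.469, 0.9905) = 4*(-1.469)^2 + 5*0.9905^2 = 13.5369


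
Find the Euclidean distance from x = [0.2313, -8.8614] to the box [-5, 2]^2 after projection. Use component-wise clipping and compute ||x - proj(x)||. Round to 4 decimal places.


Project each component onto [-5, 2].
clip(0.2313) = 0.2313, clip(-8.8614) = -5.0
Projection = [0.2313, -5.0]
Squared diffs: [0.0, 14.9104]
Distance = sqrt(14.9104) = 3.8614


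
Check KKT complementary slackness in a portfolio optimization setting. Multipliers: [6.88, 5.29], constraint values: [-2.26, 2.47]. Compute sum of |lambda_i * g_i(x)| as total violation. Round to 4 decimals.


KKT complementary slackness check:
lambda_1 * g_1 = 6.88 * -2.26 = -15.5488
lambda_2 * g_2 = 5.29 * 2.47 = 13.0663
Total violation = 15.5488 + 13.0663 = 28.6151


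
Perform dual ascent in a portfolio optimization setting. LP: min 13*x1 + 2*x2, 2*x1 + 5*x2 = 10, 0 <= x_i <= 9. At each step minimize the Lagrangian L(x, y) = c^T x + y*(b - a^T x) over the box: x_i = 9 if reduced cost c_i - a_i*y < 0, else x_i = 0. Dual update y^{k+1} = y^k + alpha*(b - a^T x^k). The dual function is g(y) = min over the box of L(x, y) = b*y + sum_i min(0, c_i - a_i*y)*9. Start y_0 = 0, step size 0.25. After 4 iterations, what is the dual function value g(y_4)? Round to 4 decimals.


Dual ascent for LP: min 13*x1 + 2*x2, 2*x1 + 5*x2 = 10, 0 <= x_i <= 9
Step 1: y^k = 0.0, reduced costs: (13.0, 2.0)
  x^k = (0.0, 0.0), subgradient = b - a^T x = 10.0
  y^{k+1} = 0.0 + 0.25*10.0 = 2.5
Step 2: y^k = 2.5, reduced costs: (8.0, -10.5)
  x^k = (0.0, 9.0), subgradient = b - a^T x = -35.0
  y^{k+1} = 2.5 + 0.25*-35.0 = -6.25
Step 3: y^k = -6.25, reduced costs: (25.5, 33.25)
  x^k = (0.0, 0.0), subgradient = b - a^T x = 10.0
  y^{k+1} = -6.25 + 0.25*10.0 = -3.75
Step 4: y^k = -3.75, reduced costs: (20.5, 20.75)
  x^k = (0.0, 0.0), subgradient = b - a^T x = 10.0
  y^{k+1} = -3.75 + 0.25*10.0 = -1.25
Dual objective at y_4 = -1.25: reduced costs (15.5, 8.25), box minimizer x = (0.0, 0.0)
g(y_4) = b*y + (c1 - a1*y)*x1 + (c2 - a2*y)*x2 = 10*(-1.25) + 15.5*0.0 + 8.25*0.0 = -12.5 + 0.0 + 0.0 = -12.5


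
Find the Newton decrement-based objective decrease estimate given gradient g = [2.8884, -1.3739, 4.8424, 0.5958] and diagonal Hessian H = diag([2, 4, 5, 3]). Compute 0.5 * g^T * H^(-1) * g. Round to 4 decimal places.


Step 1: H is diagonal, so H^(-1) * g = [1.4442, -0.3435, 0.9685, 0.1986].
Step 2: g^T H^(-1) g = sum_i g_i^2 / H_ii
  = (2.8884)^2/2 + (-1.3739)^2/4 + (4.8424)^2/5 + (0.5958)^2/3
  = 4.1714 + 0.4719 + 4.6898 + 0.1183 = 9.4514
Step 3: Objective decrease = 0.5 * g^T H^(-1) g = 4.7257


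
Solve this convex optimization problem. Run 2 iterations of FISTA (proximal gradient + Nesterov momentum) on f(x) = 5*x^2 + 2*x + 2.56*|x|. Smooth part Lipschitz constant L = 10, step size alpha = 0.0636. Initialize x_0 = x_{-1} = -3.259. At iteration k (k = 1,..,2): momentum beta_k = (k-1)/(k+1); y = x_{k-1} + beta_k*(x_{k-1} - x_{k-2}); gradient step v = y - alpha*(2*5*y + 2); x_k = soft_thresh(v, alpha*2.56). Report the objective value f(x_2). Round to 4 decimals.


FISTA on f(x) = 5*x^2 + 2*x + 2.56*|x|
L = 10, alpha = 0.0636
Iteration 1: beta = 0.0, y = -3.259 + 0.0*(-3.259 + 3.259) = -3.259
  grad(y) = -30.59, v = y - alpha*grad = -1.3135
  prox(v) = soft_thresh(-1.3135, 0.1628) = -1.1507
Iteration 2: beta = 0.3333, y = -1.1507 + 0.3333*(-1.1507 + 3.259) = -0.4479
  grad(y) = -2.4788, v = y - alpha*grad = -0.2902
  prox(v) = soft_thresh(-0.2902, 0.1628) = -0.1274
f(x_2) = 5*(-0.1274)^2 + 2*(-0.1274) + 2.56*|-0.1274| = 0.1525


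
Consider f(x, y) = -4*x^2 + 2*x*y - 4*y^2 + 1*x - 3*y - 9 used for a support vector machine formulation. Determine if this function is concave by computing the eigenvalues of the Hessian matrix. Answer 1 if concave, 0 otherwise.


The Hessian of f(x,y) = -4*x^2 + 2*x*y - 4*y^2 + 1*x - 3*y - 9 is:
H = [[-8, 2], [2, -8]]
Trace = -8 - 8 = -16
Determinant = -8*-8 - (2)^2 = 60
Discriminant = (-16)^2 - 4*60 = 16.0
Eigenvalues: lambda_1 = -10.0, lambda_2 = -6.0
The function is concave.

1


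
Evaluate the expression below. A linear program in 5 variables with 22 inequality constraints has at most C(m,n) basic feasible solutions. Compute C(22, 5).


Each vertex corresponds to some choice of n active constraints out of m, so the number of vertices is at most C(m, n) = m! / (n!(m-n)!).
m = 22, n = 5
Numerator: 22 * 21 * 20 * 19 * 18
Denominator: 5! = 120
C(22, 5) = 26334


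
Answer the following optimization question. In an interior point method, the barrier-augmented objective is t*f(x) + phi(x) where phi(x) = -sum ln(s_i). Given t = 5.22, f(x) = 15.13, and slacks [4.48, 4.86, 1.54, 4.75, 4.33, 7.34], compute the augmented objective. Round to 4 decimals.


Step 1: Compute log-barrier.
ln values: [1.4996, 1.581, 0.4318, 1.5581, 1.4656, 1.9933]
phi = -(1.4996 + 1.581 + 0.4318 + 1.5581 + 1.4656 + 1.9933) = -8.5295
Step 2: Compute augmented objective.
t*f(x) = 5.22*15.13 = 78.9786
Total = 78.9786 - 8.5295 = 70.4491


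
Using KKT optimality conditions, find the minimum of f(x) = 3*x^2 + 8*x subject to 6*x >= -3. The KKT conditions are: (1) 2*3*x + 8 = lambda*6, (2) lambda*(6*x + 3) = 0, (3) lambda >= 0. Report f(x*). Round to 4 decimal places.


Step 1: Try lambda = 0 (constraint inactive).
x_unc = -8/(2*3) = -1.3333
Check: 6*-1.3333 = -7.9998 < -3 -- violated!
Step 2: Constraint must be active: 6*x = -3
x* = -3/6 = -0.5
lambda = (2*3*(-0.5) + 8)/6 = 0.8333
Step 3: Compute optimal value.
f(x*) = 3*(-0.5)^2 + 8*(-0.5) = -3.25


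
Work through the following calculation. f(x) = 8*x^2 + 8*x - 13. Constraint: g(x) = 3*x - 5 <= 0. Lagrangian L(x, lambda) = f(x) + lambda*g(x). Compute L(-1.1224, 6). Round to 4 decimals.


Step 1: Evaluate f(x).
f(-1.1224) = 8*(-1.1224)^2 + 8*(-1.1224) - 13 = -11.9009
Step 2: Evaluate g(x).
g(-1.1224) = 3*-1.1224 - 5 = -8.3672
Step 3: Compute Lagrangian.
L = -11.9009 + 6*-8.3672 = -62.1041


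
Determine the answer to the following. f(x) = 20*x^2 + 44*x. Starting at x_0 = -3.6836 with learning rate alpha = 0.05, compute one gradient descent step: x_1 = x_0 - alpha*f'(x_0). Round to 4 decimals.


We compute the gradient at x_0 and apply the update.
f'(x) = 40*x + 44
f'(-3.6836) = 40*-3.6836 + 44 = -103.344
x_1 = -3.6836 - 0.05*-103.344 = 1.4836


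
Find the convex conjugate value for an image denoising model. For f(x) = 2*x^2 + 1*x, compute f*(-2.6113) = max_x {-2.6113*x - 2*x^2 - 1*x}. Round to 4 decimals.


f*(y) = sup_x {y*x - a*x^2 - b*x} = sup_x {(y-b)*x - a*x^2}
FOC: (y - b) - 2a*x = 0 => x* = (y - b)/(2a)
x* = (-2.6113 - 1)/(2*2) = -0.9028
f*(-2.6113) = (y-b)^2/(4a) = (-2.6113 - 1)^2/(4*2)
= 13.0415/8 = 1.6302


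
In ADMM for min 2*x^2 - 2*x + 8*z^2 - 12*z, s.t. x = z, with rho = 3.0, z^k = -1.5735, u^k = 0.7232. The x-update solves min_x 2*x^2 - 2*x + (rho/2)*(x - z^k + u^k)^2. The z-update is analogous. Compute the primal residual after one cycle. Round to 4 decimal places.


ADMM iteration with rho = 3.0, z^k = -1.5735, u^k = 0.7232
Step 1: x-update.
Minimize 2*x^2 - 2*x + (3.0/2)*(x + 1.5735 + 0.7232)^2
FOC: (2*2 + 3.0)*x = 2 + 3.0*(-1.5735 - 0.7232)
x^{k+1} = -0.6986
Step 2: z-update.
Minimize 8*z^2 - 12*z + (3.0/2)*(-0.6986 - z + 0.7232)^2
FOC: (2*8 + 3.0)*z = 12 + 3.0*(-0.6986 + 0.7232)
z^{k+1} = 0.6355
Step 3: u-update.
u^{k+1} = 0.7232 - 0.6986 - 0.6355 = -0.6109
Step 4: Primal residual = |-0.6986 - 0.6355| = 1.3341


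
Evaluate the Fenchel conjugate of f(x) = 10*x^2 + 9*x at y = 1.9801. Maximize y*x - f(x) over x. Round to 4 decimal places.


f*(y) = sup_x {y*x - a*x^2 - b*x} = sup_x {(y-b)*x - a*x^2}
FOC: (y - b) - 2a*x = 0 => x* = (y - b)/(2a)
x* = (1.9801 - 9)/(2*10) = -0.351
f*(1.9801) = (y-b)^2/(4a) = (1.9801 - 9)^2/(4*10)
= 49.279/40 = 1.232


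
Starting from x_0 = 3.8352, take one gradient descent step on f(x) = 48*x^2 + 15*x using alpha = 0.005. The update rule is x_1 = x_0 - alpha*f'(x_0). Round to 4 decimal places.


We compute the gradient at x_0 and apply the update.
f'(x) = 96*x + 15
f'(3.8352) = 96*3.8352 + 15 = 383.1792
x_1 = 3.8352 - 0.005*383.1792 = 1.9193


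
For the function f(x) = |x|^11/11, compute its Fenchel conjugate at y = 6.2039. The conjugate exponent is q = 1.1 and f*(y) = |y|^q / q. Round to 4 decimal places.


The conjugate exponent q satisfies 1/p + 1/q = 1.
p = 11, so q = 11/(11 - 1) = 1.1
|y|^q = 6.2039^1.1 = 7.4461
f*(6.2039) = 7.4461 / 1.1 = 6.7692


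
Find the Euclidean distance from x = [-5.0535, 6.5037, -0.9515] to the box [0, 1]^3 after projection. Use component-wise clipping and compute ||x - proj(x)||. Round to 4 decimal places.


Project each component onto [0, 1].
clip(-5.0535) = 0.0, clip(6.5037) = 1.0, clip(-0.9515) = 0.0
Projection = [0.0, 1.0, 0.0]
Squared diffs: [25.5379, 30.2907, 0.9054]
Distance = sqrt(56.734) = 7.5322


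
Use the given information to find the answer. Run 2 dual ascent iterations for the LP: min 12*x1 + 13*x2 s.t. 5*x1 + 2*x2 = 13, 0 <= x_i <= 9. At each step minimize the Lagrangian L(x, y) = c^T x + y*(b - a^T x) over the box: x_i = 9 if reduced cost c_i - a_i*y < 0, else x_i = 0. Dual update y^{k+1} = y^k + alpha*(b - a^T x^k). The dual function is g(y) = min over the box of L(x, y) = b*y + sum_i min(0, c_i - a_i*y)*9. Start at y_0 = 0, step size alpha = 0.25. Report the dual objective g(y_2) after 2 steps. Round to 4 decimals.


Dual ascent for LP: min 12*x1 + 13*x2, 5*x1 + 2*x2 = 13, 0 <= x_i <= 9
Step 1: y^k = 0.0, reduced costs: (12.0, 13.0)
  x^k = (0.0, 0.0), subgradient = b - a^T x = 13.0
  y^{k+1} = 0.0 + 0.25*13.0 = 3.25
Step 2: y^k = 3.25, reduced costs: (-4.25, 6.5)
  x^k = (9.0, 0.0), subgradient = b - a^T x = -32.0
  y^{k+1} = 3.25 + 0.25*-32.0 = -4.75
Dual objective at y_2 = -4.75: reduced costs (35.75, 22.5), box minimizer x = (0.0, 0.0)
g(y_2) = b*y + (c1 - a1*y)*x1 + (c2 - a2*y)*x2 = 13*(-4.75) + 35.75*0.0 + 22.5*0.0 = -61.75 + 0.0 + 0.0 = -61.75


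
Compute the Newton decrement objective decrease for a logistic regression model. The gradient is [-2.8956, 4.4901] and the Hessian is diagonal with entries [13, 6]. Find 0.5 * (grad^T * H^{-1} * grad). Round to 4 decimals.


Step 1: H is diagonal, so H^(-1) * g = [-0.2227, 0.7484].
Step 2: g^T H^(-1) g = sum_i g_i^2 / H_ii
  = (-2.8956)^2/13 + (4.4901)^2/6
  = 0.645 + 3.3602 = 4.0051
Step 3: Objective decrease = 0.5 * g^T H^(-1) g = 2.0026


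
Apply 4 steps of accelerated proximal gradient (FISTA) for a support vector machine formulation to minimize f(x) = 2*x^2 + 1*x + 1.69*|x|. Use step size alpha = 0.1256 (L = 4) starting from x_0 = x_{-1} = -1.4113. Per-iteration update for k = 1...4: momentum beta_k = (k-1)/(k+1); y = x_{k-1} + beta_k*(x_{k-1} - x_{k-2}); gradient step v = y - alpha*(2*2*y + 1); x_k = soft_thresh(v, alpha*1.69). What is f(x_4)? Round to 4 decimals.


FISTA on f(x) = 2*x^2 + 1*x + 1.69*|x|
L = 4, alpha = 0.1256
Iteration 1: beta = 0.0, y = -1.4113 + 0.0*(-1.4113 + 1.4113) = -1.4113
  grad(y) = -4.6452, v = y - alpha*grad = -0.8279
  prox(v) = soft_thresh(-0.8279, 0.2123) = -0.6156
Iteration 2: beta = 0.3333, y = -0.6156 + 0.3333*(-0.6156 + 1.4113) = -0.3504
  grad(y) = -0.4015, v = y - alpha*grad = -0.2999
  prox(v) = soft_thresh(-0.2999, 0.2123) = -0.0877
Iteration 3: beta = 0.5, y = -0.0877 + 0.5*(-0.0877 + 0.6156) = 0.1763
  grad(y) = 1.7051, v = y - alpha*grad = -0.0379
  prox(v) = soft_thresh(-0.0379, 0.2123) = 0.0
Iteration 4: beta = 0.6, y = 0.0 + 0.6*(0.0 + 0.0877) = 0.0526
  grad(y) = 1.2104, v = y - alpha*grad = -0.0994
  prox(v) = soft_thresh(-0.0994, 0.2123) = 0.0
f(x_4) = 2*0.0^2 + 1*0.0 + 1.69*|0.0| = 0.0


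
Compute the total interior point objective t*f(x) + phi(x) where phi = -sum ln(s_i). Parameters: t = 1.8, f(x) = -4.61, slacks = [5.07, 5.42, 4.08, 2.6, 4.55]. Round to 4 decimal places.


Step 1: Compute log-barrier.
ln values: [1.6233, 1.6901, 1.4061, 0.9555, 1.5151]
phi = -(1.6233 + 1.6901 + 1.4061 + 0.9555 + 1.5151) = -7.1902
Step 2: Compute augmented objective.
t*f(x) = 1.8*-4.61 = -8.298
Total = -8.298 - 7.1902 = -15.4882


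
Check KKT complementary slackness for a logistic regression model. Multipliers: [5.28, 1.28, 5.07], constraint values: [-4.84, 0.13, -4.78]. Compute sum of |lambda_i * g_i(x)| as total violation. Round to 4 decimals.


KKT complementary slackness check:
lambda_1 * g_1 = 5.28 * -4.84 = -25.5552
lambda_2 * g_2 = 1.28 * 0.13 = 0.1664
lambda_3 * g_3 = 5.07 * -4.78 = -24.2346
Total violation = 25.5552 + 0.1664 + 24.2346 = 49.9562


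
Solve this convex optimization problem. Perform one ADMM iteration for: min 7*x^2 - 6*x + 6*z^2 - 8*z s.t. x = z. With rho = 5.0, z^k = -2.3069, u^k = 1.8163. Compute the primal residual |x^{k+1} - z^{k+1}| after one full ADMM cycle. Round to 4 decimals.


ADMM iteration with rho = 5.0, z^k = -2.3069, u^k = 1.8163
Step 1: x-update.
Minimize 7*x^2 - 6*x + (5.0/2)*(x + 2.3069 + 1.8163)^2
FOC: (2*7 + 5.0)*x = 6 + 5.0*(-2.3069 - 1.8163)
x^{k+1} = -0.7693
Step 2: z-update.
Minimize 6*z^2 - 8*z + (5.0/2)*(-0.7693 - z + 1.8163)^2
FOC: (2*6 + 5.0)*z = 8 + 5.0*(-0.7693 + 1.8163)
z^{k+1} = 0.7785
Step 3: u-update.
u^{k+1} = 1.8163 - 0.7693 - 0.7785 = 0.2685
Step 4: Primal residual = |-0.7693 - 0.7785| = 1.5478


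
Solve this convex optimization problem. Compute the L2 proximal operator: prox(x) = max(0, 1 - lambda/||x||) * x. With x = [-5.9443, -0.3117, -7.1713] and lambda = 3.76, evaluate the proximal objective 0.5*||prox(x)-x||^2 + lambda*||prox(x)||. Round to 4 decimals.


Step 1: Compute ||x||.
||x|| = 9.3198
Step 2: Compute scaling factor.
scale = max(0, 1 - 3.76/9.3198) = 0.5966
Step 3: prox(x) = [-3.5461, -0.1859, -4.2781]
||prox(x)|| = 5.5598
Step 4: Proximal objective.
0.5*||prox-x||^2 = 7.0688
lambda*||prox|| = 20.9048
Total = 27.9738


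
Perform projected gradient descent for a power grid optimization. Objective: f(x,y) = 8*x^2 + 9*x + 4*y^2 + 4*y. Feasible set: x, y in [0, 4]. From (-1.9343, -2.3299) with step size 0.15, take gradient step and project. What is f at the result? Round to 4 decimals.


Step 1: Compute gradient at (-1.9343, -2.3299).
grad_x = 2*8*-1.9343 + 9 = -21.9488
grad_y = 2*4*-2.3299 + 4 = -14.6392
Step 2: Gradient step.
x_raw = -1.9343 - 0.15*-21.9488 = 1.358
y_raw = -2.3299 - 0.15*-14.6392 = -0.134
Step 3: Project onto [0, 4].
x_proj = clip(1.358) = 1.358
y_proj = clip(-0.134) = 0.0
Step 4: Evaluate f.
f(1.358, 0.0) = 26.9759


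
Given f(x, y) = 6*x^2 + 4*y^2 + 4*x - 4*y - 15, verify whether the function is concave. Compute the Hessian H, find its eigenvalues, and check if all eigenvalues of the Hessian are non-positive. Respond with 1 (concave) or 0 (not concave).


The Hessian of f(x,y) = 6*x^2 + 4*y^2 + 4*x - 4*y - 15 is:
H = [[12, 0], [0, 8]]
Trace = 12 + 8 = 20
Determinant = 12*8 - (0)^2 = 96
Discriminant = (20)^2 - 4*96 = 16.0
Eigenvalues: lambda_1 = 8.0, lambda_2 = 12.0
The function is not concave.

0


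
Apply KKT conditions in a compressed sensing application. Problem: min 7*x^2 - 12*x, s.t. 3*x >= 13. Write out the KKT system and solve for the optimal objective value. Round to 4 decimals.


Step 1: Try lambda = 0 (constraint inactive).
x_unc = 12/(2*7) = 0.8571
Check: 3*0.8571 = 2.5713 < 13 -- violated!
Step 2: Constraint must be active: 3*x = 13
x* = 13/3 = 4.3333 (rounded; the exact value 13/3 is used below)
lambda = (2*7*(13/3) - 12)/3 = 16.2222
Step 3: Compute optimal value.
f(x*) = 7*(13/3)^2 - 12*(13/3) = 79.4444
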